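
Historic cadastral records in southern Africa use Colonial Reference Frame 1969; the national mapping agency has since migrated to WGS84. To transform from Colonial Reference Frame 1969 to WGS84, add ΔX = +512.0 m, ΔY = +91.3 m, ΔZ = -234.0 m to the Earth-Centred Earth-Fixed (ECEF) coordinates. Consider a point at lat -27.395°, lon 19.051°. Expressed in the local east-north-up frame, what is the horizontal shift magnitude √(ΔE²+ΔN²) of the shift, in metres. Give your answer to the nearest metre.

86 m

At φ = -27.395°, λ = 19.051°: sin φ = -0.460122, cos φ = 0.887856, sin λ = 0.326410, cos λ = 0.945228.
ΔE = −sin λ·ΔX + cos λ·ΔY = −(0.326410)·(512.0) + (0.945228)·(91.3) = -80.82 m.
ΔN = −sin φ cos λ·ΔX − sin φ sin λ·ΔY + cos φ·ΔZ = −(-0.460122)(0.945228)(512.0) − (-0.460122)(0.326410)(91.3) + (0.887856)(-234.0) = 28.63 m.
Horizontal magnitude = √(ΔE² + ΔN²) = √((-80.82)² + 28.63²) = 85.74 m.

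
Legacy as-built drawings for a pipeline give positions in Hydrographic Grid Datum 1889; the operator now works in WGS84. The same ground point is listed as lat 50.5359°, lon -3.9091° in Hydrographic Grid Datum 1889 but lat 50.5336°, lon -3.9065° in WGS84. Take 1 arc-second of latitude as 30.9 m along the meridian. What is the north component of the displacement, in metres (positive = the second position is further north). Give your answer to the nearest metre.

Δφ = 50.5336° − 50.5359° = -0.0023°; Δλ = -3.9065° − -3.9091° = +0.0026°.
1° of latitude = 3600 × 30.90 = 111240 m.
ΔN = Δφ × 111240 = -255.9 m; ΔE = Δλ × 111240 × cos(50.5359°) = +0.0026 × 111240 × 0.635595 = 183.8 m.

ΔN = -256 m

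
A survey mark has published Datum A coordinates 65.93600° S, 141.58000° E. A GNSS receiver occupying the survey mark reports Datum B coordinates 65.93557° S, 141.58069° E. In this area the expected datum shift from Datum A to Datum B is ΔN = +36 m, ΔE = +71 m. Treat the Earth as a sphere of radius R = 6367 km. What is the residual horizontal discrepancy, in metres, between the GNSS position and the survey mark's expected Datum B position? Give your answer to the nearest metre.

Observed coordinate differences: Δφ = +0.00043°, Δλ = +0.00069°.
Converting to metres (1° lat = 111125 m, cos φ = 0.407757): observed ΔN = 47.8 m, observed ΔE = 31.3 m.
Subtracting the expected shift leaves a residual of 47.8 − (36) = 11.8 m north and 31.3 − (71) = -39.7 m east.
Residual distance = √(11.8² + (-39.7)²) = 41.4 m.

41 m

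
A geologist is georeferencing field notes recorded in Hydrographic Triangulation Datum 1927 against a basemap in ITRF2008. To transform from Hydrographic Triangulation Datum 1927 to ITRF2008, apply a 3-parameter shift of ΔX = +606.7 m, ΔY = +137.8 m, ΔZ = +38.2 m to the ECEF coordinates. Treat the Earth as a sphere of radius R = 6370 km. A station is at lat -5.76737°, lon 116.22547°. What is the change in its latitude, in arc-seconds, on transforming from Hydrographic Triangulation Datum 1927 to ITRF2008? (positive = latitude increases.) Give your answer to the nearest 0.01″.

Δφ = 0.76″

sin φ = -0.100490, cos φ = 0.994938, sin λ = 0.897062, cos λ = -0.441905.
North component: ΔN = −sin φ cos λ·ΔX − sin φ sin λ·ΔY + cos φ·ΔZ = −(-0.100490)(-0.441905)(606.7) − (-0.100490)(0.897062)(137.8) + (0.994938)(38.2) = 23.49 m.
1° of latitude spans πR/180 = 111177 m, so Δφ = 23.49 / 111177 × 3600 = 0.761″.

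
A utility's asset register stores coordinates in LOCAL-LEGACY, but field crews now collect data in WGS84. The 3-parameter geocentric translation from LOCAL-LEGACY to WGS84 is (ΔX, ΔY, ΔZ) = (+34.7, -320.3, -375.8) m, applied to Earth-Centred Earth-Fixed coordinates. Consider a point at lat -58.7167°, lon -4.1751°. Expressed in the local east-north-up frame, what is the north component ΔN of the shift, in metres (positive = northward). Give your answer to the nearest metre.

At φ = -58.7167°, λ = -4.1751°: sin φ = -0.854610, cos φ = 0.519270, sin λ = -0.072805, cos λ = 0.997346.
ΔN = −sin φ cos λ·ΔX − sin φ sin λ·ΔY + cos φ·ΔZ = −(-0.854610)(0.997346)(34.7) − (-0.854610)(-0.072805)(-320.3) + (0.519270)(-375.8) = -145.64 m.

ΔN = -146 m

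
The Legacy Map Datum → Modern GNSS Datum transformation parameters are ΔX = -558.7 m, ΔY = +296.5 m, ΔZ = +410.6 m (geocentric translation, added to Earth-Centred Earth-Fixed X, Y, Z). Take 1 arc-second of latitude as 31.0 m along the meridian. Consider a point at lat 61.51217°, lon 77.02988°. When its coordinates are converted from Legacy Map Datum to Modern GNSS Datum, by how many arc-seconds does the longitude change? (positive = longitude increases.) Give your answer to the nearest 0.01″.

Δλ = 41.32″

sin φ = 0.878918, cos φ = 0.476972, sin λ = 0.974487, cos λ = 0.224443.
East component: ΔE = −sin λ·ΔX + cos λ·ΔY = −(0.974487)(-558.7) + (0.224443)(296.5) = 610.99 m.
1° of latitude spans 3600 × 31.00 = 111600 m; at latitude φ, 1° of longitude spans that × cos φ = 53230.1 m, so Δλ = 610.99 / 53230.1 × 3600 = 41.322″.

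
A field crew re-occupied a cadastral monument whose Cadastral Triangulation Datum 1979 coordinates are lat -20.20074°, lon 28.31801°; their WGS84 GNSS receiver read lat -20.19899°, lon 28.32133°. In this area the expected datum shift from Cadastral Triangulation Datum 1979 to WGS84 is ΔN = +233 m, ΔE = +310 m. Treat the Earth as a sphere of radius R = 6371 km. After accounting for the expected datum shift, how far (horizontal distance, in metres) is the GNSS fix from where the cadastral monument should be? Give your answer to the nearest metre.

53 m

Observed coordinate differences: Δφ = +0.00175°, Δλ = +0.00332°.
Converting to metres (1° lat = 111195 m, cos φ = 0.938489): observed ΔN = 194.6 m, observed ΔE = 346.5 m.
Subtracting the expected shift leaves a residual of 194.6 − (233) = -38.4 m north and 346.5 − (310) = 36.5 m east.
Residual distance = √((-38.4)² + 36.5²) = 53.0 m.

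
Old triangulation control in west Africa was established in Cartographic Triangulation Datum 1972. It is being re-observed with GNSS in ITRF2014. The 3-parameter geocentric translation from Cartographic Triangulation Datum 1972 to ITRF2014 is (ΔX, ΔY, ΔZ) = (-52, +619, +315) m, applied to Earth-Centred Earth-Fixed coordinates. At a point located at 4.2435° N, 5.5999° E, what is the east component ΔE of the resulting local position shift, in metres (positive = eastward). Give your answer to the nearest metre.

ΔE = 621 m

The local east axis at (φ, λ) is (−sin λ, cos λ, 0), so ΔE = −sin(5.5999°)·(-52) + cos(5.5999°)·619 = 621.12 m.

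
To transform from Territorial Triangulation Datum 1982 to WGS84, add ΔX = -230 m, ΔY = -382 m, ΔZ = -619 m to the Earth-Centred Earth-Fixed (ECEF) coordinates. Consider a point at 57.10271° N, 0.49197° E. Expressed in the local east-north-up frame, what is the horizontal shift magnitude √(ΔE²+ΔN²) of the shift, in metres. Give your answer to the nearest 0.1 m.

The local east axis at (φ, λ) is (−sin λ, cos λ, 0), so ΔE = −sin(0.49197°)·(-230) + cos(0.49197°)·(-382) = -380.01 m.
The local north axis is (−sin φ cos λ, −sin φ sin λ, cos φ), giving ΔN = 193.111 + 2.754 − 336.200 = -140.34 m.
Horizontal magnitude = √(ΔE² + ΔN²) = √((-380.01)² + (-140.34)²) = 405.10 m.

405.1 m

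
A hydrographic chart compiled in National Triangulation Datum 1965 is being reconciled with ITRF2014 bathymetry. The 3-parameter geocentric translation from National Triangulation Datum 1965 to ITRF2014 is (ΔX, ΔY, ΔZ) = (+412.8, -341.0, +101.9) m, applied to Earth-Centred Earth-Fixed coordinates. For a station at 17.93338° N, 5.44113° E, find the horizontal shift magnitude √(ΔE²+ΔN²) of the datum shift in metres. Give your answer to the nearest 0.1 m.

At φ = 17.93338°, λ = 5.44113°: sin φ = 0.307911, cos φ = 0.951415, sin λ = 0.094823, cos λ = 0.995494.
ΔE = −sin λ·ΔX + cos λ·ΔY = −(0.094823)·(412.8) + (0.995494)·(-341.0) = -378.61 m.
ΔN = −sin φ cos λ·ΔX − sin φ sin λ·ΔY + cos φ·ΔZ = −(0.307911)(0.995494)(412.8) − (0.307911)(0.094823)(-341.0) + (0.951415)(101.9) = -19.63 m.
Horizontal magnitude = √(ΔE² + ΔN²) = √((-378.61)² + (-19.63)²) = 379.11 m.

379.1 m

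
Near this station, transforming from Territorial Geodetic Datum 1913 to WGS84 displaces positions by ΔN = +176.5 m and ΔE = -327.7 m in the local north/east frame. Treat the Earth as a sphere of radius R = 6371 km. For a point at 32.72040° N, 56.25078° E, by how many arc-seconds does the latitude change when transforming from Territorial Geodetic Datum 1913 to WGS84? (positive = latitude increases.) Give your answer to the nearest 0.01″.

Δφ = 5.71″

On a sphere of radius R, 1 rad of latitude = R, so Δφ = ΔN / R = 176.5 / 6371000 = 2.7704e-05 rad = 5.714″.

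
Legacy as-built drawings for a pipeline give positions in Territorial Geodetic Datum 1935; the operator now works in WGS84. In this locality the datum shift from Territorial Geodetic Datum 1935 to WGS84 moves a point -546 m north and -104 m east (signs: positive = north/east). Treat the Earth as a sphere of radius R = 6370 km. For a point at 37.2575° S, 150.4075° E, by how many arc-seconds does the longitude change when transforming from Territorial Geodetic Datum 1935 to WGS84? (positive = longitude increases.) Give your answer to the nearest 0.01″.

Δλ = -4.23″

At latitude -37.2575°, cos φ = 0.795923.
One radian of longitude at latitude φ spans R cos φ, so Δλ = ΔE / (R cos φ) = -104.0 / (6370000 × 0.795923) = -2.0513e-05 rad = -4.231″.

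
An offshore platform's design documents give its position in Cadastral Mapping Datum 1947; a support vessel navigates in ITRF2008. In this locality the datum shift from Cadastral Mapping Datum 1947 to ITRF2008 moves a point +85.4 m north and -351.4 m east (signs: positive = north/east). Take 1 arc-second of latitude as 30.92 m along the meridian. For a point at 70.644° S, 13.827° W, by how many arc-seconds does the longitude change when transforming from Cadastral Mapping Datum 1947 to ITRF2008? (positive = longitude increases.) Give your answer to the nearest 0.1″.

Δλ = -34.3″

At latitude -70.644°, cos φ = 0.331437.
1″ of longitude at this latitude = 30.92 × cos φ = 10.2480 m, so Δλ = -351.4 / 10.2480 = -34.290″.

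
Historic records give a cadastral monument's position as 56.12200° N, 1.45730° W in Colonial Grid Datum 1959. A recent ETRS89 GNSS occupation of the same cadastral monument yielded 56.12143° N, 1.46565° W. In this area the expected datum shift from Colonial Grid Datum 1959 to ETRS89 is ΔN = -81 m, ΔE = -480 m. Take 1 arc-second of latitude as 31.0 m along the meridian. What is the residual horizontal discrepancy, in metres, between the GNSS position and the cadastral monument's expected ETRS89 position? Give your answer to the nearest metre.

43 m

Observed coordinate differences: Δφ = -0.00057°, Δλ = -0.00835°.
Converting to metres (1° lat = 111600 m, cos φ = 0.557426): observed ΔN = -63.6 m, observed ΔE = -519.4 m.
Subtracting the expected shift leaves a residual of -63.6 − (-81) = 17.4 m north and -519.4 − (-480) = -39.4 m east.
Residual distance = √(17.4² + (-39.4)²) = 43.1 m.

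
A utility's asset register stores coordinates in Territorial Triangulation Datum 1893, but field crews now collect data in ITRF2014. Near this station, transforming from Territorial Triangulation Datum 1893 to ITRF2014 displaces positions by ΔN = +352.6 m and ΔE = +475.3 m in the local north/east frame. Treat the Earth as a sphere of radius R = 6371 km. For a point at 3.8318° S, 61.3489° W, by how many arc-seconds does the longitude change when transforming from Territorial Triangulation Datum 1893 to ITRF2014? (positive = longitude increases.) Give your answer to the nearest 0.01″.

At latitude -3.8318°, cos φ = 0.997765.
One radian of longitude at latitude φ spans R cos φ, so Δλ = ΔE / (R cos φ) = 475.3 / (6371000 × 0.997765) = 7.4771e-05 rad = 15.423″.

Δλ = 15.42″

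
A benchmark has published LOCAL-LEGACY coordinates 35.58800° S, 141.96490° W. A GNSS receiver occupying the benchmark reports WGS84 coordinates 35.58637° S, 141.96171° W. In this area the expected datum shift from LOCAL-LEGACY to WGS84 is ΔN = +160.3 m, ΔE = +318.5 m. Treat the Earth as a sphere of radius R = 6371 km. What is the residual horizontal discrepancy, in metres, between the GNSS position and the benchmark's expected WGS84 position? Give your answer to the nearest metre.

37 m

Observed coordinate differences: Δφ = +0.00163°, Δλ = +0.00319°.
Converting to metres (1° lat = 111195 m, cos φ = 0.813223): observed ΔN = 181.2 m, observed ΔE = 288.5 m.
Subtracting the expected shift leaves a residual of 181.2 − (160.3) = 20.9 m north and 288.5 − (318.5) = -30.0 m east.
Residual distance = √(20.9² + (-30.0)²) = 36.6 m.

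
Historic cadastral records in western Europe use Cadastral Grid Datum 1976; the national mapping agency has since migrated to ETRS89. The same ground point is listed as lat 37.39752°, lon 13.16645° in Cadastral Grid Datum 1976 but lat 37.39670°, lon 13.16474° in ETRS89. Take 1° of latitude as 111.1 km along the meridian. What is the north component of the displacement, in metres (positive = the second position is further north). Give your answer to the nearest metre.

Δφ = 37.39670° − 37.39752° = -0.00082°; Δλ = 13.16474° − 13.16645° = -0.00171°.
ΔN = Δφ × 111100 = -91.1 m; ΔE = Δλ × 111100 × cos(37.39752°) = -0.00171 × 111100 × 0.794441 = -150.9 m.

ΔN = -91 m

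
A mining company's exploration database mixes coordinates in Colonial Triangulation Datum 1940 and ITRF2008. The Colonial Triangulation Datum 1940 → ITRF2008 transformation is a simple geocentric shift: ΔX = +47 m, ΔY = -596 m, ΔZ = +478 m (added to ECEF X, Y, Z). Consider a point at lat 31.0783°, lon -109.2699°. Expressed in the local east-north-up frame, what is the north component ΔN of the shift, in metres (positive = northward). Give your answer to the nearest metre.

ΔN = 127 m

At φ = 31.0783°, λ = -109.2699°: sin φ = 0.516209, cos φ = 0.856463, sin λ = -0.943974, cos λ = -0.330019.
ΔN = −sin φ cos λ·ΔX − sin φ sin λ·ΔY + cos φ·ΔZ = −(0.516209)(-0.330019)(47) − (0.516209)(-0.943974)(-596) + (0.856463)(478) = 126.97 m.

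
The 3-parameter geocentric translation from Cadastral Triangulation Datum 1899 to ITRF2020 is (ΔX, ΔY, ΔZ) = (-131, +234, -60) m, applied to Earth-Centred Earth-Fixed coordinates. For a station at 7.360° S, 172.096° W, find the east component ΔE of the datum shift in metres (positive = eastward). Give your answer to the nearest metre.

At φ = -7.360°, λ = -172.096°: sin φ = -0.128103, cos φ = 0.991761, sin λ = -0.137514, cos λ = -0.990500.
ΔE = −sin λ·ΔX + cos λ·ΔY = −(-0.137514)·(-131) + (-0.990500)·(234) = -249.79 m.

ΔE = -250 m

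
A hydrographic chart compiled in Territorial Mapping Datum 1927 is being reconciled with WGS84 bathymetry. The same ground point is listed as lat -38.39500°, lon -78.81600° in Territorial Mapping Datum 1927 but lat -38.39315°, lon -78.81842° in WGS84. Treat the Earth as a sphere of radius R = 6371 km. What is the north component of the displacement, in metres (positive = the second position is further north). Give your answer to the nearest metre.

Δφ = -38.39315° − -38.39500° = +0.00185°; Δλ = -78.81842° − -78.81600° = -0.00242°.
1° along a meridian = πR/180 = 111195 m.
ΔN = Δφ × 111195 = 205.7 m; ΔE = Δλ × 111195 × cos(-38.39500°) = -0.00242 × 111195 × 0.783748 = -210.9 m.

ΔN = 206 m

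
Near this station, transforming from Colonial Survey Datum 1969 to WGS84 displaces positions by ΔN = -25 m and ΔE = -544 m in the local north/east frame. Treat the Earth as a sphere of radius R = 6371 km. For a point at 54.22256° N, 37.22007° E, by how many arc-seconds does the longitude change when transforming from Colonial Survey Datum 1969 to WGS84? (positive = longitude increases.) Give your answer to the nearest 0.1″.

Δλ = -30.1″

At latitude 54.22256°, cos φ = 0.584638.
One radian of longitude at latitude φ spans R cos φ, so Δλ = ΔE / (R cos φ) = -544.0 / (6371000 × 0.584638) = -1.4605e-04 rad = -30.125″.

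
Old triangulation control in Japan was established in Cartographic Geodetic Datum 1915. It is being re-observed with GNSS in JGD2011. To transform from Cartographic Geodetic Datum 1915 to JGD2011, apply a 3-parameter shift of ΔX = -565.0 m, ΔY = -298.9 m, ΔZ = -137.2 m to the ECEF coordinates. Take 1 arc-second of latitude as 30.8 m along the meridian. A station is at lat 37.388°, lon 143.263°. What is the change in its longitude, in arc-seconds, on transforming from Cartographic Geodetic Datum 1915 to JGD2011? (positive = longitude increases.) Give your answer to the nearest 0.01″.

sin φ = 0.607209, cos φ = 0.794542, sin λ = 0.598143, cos λ = -0.801390.
East component: ΔE = −sin λ·ΔX + cos λ·ΔY = −(0.598143)(-565.0) + (-0.801390)(-298.9) = 577.49 m.
1° of latitude spans 3600 × 30.80 = 110880 m; at latitude φ, 1° of longitude spans that × cos φ = 88098.8 m, so Δλ = 577.49 / 88098.8 × 3600 = 23.598″.

Δλ = 23.60″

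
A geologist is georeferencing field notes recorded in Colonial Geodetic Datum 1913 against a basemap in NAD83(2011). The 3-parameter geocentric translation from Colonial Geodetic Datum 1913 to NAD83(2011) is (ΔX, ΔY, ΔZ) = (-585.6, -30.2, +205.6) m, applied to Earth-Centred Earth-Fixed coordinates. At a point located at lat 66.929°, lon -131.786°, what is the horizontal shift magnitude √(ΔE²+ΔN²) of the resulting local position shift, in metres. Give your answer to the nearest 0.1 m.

At φ = 66.929°, λ = -131.786°: sin φ = 0.920020, cos φ = 0.391872, sin λ = -0.745639, cos λ = -0.666350.
ΔE = −sin λ·ΔX + cos λ·ΔY = −(-0.745639)·(-585.6) + (-0.666350)·(-30.2) = -416.52 m.
ΔN = −sin φ cos λ·ΔX − sin φ sin λ·ΔY + cos φ·ΔZ = −(0.920020)(-0.666350)(-585.6) − (0.920020)(-0.745639)(-30.2) + (0.391872)(205.6) = -299.15 m.
Horizontal magnitude = √(ΔE² + ΔN²) = √((-416.52)² + (-299.15)²) = 512.82 m.

512.8 m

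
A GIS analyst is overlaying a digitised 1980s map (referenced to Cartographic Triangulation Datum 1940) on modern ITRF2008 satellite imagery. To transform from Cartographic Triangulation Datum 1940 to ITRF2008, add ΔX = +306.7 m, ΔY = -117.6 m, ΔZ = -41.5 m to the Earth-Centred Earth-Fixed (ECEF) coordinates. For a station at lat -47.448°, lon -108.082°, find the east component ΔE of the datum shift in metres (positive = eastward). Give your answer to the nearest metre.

ΔE = 328 m

The local east axis at (φ, λ) is (−sin λ, cos λ, 0), so ΔE = −sin(-108.082°)·306.7 + cos(-108.082°)·(-117.6) = 328.05 m.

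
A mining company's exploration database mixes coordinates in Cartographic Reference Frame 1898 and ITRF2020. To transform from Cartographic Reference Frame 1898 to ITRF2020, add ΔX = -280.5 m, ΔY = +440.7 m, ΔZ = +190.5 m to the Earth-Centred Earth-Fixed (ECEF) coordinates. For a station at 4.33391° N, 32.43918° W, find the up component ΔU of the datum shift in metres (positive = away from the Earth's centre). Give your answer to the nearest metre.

The local up (radial) axis is (cos φ cos λ, cos φ sin λ, sin φ), giving ΔU = -236.054 − 235.717 + 14.396 = -457.38 m.

ΔU = -457 m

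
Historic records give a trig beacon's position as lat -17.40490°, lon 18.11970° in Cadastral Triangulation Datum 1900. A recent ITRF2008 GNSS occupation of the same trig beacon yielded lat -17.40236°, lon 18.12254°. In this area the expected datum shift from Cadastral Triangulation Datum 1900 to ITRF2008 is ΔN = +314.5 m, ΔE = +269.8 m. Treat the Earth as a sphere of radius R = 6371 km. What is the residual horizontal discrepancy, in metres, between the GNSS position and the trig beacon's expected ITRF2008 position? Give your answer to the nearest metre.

45 m

Observed coordinate differences: Δφ = +0.00254°, Δλ = +0.00284°.
Converting to metres (1° lat = 111195 m, cos φ = 0.954215): observed ΔN = 282.4 m, observed ΔE = 301.3 m.
Subtracting the expected shift leaves a residual of 282.4 − (314.5) = -32.1 m north and 301.3 − (269.8) = 31.5 m east.
Residual distance = √((-32.1)² + 31.5²) = 45.0 m.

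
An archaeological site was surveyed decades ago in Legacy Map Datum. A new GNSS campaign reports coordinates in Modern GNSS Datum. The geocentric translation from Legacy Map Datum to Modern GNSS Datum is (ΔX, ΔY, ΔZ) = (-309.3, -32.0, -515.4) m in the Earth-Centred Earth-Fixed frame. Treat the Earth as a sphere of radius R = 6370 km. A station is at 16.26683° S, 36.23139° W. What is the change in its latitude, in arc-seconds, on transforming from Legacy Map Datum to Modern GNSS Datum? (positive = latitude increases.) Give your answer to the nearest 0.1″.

sin φ = -0.280111, cos φ = 0.959968, sin λ = -0.591048, cos λ = 0.806637.
North component: ΔN = −sin φ cos λ·ΔX − sin φ sin λ·ΔY + cos φ·ΔZ = −(-0.280111)(0.806637)(-309.3) − (-0.280111)(-0.591048)(-32.0) + (0.959968)(-515.4) = -559.36 m.
1° of latitude spans πR/180 = 111177 m, so Δφ = -559.36 / 111177 × 3600 = -18.112″.

Δφ = -18.1″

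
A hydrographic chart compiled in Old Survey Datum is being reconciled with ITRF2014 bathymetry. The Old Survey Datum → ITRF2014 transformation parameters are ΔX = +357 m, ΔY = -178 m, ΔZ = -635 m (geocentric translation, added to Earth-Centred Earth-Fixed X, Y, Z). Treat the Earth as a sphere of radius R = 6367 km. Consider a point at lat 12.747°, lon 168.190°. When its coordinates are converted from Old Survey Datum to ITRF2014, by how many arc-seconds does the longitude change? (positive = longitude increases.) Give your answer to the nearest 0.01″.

Δλ = 3.36″

sin φ = 0.220646, cos φ = 0.975354, sin λ = 0.204667, cos λ = -0.978832.
East component: ΔE = −sin λ·ΔX + cos λ·ΔY = −(0.204667)(357) + (-0.978832)(-178) = 101.17 m.
1° of latitude spans πR/180 = 111125 m; at latitude φ, 1° of longitude spans that × cos φ = 108386.3 m, so Δλ = 101.17 / 108386.3 × 3600 = 3.360″.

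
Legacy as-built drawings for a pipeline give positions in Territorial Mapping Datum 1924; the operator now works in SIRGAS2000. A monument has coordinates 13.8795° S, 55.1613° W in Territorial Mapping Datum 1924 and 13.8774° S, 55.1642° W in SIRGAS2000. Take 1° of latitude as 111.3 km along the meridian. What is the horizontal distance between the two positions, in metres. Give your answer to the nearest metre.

391 m

Δφ = -13.8774° − -13.8795° = +0.0021°; Δλ = -55.1642° − -55.1613° = -0.0029°.
ΔN = Δφ × 111300 = 233.7 m; ΔE = Δλ × 111300 × cos(-13.8795°) = -0.0029 × 111300 × 0.970802 = -313.3 m.
Distance = √(ΔE² + ΔN²) = √((-313.3)² + 233.7²) = 390.9 m.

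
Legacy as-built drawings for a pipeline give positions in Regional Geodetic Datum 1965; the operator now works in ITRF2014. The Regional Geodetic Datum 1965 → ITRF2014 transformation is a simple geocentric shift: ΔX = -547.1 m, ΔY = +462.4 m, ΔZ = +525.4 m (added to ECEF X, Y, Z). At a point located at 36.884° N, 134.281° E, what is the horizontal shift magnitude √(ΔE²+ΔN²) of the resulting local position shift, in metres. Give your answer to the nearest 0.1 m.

69.3 m

At φ = 36.884°, λ = 134.281°: sin φ = 0.600197, cos φ = 0.799852, sin λ = 0.715924, cos λ = -0.698178.
ΔE = −sin λ·ΔX + cos λ·ΔY = −(0.715924)·(-547.1) + (-0.698178)·(462.4) = 68.84 m.
ΔN = −sin φ cos λ·ΔX − sin φ sin λ·ΔY + cos φ·ΔZ = −(0.600197)(-0.698178)(-547.1) − (0.600197)(0.715924)(462.4) + (0.799852)(525.4) = -7.71 m.
Horizontal magnitude = √(ΔE² + ΔN²) = √(68.84² + (-7.71)²) = 69.27 m.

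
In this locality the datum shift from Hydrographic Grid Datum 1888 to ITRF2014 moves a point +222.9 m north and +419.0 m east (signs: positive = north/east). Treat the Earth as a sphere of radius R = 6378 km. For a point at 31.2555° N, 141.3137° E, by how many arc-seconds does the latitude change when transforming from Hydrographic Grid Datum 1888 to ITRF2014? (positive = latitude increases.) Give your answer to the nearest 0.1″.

On a sphere of radius R, 1 rad of latitude = R, so Δφ = ΔN / R = 222.9 / 6378000 = 3.4948e-05 rad = 7.209″.

Δφ = 7.2″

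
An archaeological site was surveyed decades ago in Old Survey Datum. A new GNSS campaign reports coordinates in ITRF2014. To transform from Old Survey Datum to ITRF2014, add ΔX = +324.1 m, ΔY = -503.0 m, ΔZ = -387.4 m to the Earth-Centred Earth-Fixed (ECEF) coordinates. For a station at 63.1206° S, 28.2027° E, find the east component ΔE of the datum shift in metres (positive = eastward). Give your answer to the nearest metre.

ΔE = -596 m

The local east axis at (φ, λ) is (−sin λ, cos λ, 0), so ΔE = −sin(28.2027°)·324.1 + cos(28.2027°)·(-503.0) = -596.45 m.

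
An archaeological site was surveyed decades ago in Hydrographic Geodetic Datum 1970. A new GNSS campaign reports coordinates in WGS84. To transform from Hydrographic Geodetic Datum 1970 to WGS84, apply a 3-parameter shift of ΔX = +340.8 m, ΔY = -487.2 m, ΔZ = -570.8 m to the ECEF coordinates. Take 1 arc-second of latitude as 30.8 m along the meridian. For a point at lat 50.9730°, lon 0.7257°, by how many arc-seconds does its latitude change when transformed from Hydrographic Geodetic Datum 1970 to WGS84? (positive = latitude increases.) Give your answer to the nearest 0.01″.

sin φ = 0.776849, cos φ = 0.629687, sin λ = 0.012666, cos λ = 0.999920.
North component: ΔN = −sin φ cos λ·ΔX − sin φ sin λ·ΔY + cos φ·ΔZ = −(0.776849)(0.999920)(340.8) − (0.776849)(0.012666)(-487.2) + (0.629687)(-570.8) = -619.36 m.
1° of latitude spans 3600 × 30.80 = 110880 m, so Δφ = -619.36 / 110880 × 3600 = -20.109″.

Δφ = -20.11″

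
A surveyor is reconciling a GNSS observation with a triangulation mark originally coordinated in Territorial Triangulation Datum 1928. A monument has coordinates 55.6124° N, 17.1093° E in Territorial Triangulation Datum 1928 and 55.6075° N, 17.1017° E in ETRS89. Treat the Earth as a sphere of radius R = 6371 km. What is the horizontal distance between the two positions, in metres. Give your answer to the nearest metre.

724 m

Δφ = 55.6075° − 55.6124° = -0.0049°; Δλ = 17.1017° − 17.1093° = -0.0076°.
1° along a meridian = πR/180 = 111195 m.
ΔN = Δφ × 111195 = -544.9 m; ΔE = Δλ × 111195 × cos(55.6124°) = -0.0076 × 111195 × 0.564788 = -477.3 m.
Distance = √(ΔE² + ΔN²) = √((-477.3)² + (-544.9)²) = 724.3 m.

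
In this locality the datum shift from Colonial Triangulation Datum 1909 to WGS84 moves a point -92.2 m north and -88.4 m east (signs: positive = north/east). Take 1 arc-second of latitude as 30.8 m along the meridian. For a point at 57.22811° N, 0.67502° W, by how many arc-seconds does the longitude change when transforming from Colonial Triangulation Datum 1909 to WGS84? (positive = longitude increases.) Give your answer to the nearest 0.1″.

Δλ = -5.3″

At latitude 57.22811°, cos φ = 0.541296.
1″ of longitude at this latitude = 30.80 × cos φ = 16.6719 m, so Δλ = -88.4 / 16.6719 = -5.302″.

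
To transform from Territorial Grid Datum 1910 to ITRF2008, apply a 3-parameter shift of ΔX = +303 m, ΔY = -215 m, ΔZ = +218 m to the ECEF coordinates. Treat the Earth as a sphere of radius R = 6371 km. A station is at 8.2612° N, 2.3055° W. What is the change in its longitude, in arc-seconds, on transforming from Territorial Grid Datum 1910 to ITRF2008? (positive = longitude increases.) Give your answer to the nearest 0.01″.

sin φ = 0.143686, cos φ = 0.989623, sin λ = -0.040228, cos λ = 0.999191.
East component: ΔE = −sin λ·ΔX + cos λ·ΔY = −(-0.040228)(303) + (0.999191)(-215) = -202.64 m.
1° of latitude spans πR/180 = 111195 m; at latitude φ, 1° of longitude spans that × cos φ = 110041.1 m, so Δλ = -202.64 / 110041.1 × 3600 = -6.629″.

Δλ = -6.63″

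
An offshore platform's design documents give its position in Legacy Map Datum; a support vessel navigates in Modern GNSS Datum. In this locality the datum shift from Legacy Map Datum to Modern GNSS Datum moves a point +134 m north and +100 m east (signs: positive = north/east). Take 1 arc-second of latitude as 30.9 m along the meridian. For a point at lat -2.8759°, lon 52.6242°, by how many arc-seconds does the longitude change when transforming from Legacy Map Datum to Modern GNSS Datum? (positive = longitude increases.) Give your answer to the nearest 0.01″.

Δλ = 3.24″

At latitude -2.8759°, cos φ = 0.998741.
1″ of longitude at this latitude = 30.90 × cos φ = 30.8611 m, so Δλ = 100.0 / 30.8611 = 3.240″.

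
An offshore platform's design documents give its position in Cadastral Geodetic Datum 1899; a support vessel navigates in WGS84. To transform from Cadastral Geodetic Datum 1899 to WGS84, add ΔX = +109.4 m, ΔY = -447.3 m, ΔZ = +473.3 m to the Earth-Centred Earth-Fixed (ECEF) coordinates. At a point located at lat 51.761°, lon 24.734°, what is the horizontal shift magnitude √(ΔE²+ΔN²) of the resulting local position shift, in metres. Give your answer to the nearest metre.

At φ = 51.761°, λ = 24.734°: sin φ = 0.785436, cos φ = 0.618943, sin λ = 0.418406, cos λ = 0.908260.
ΔE = −sin λ·ΔX + cos λ·ΔY = −(0.418406)·(109.4) + (0.908260)·(-447.3) = -452.04 m.
ΔN = −sin φ cos λ·ΔX − sin φ sin λ·ΔY + cos φ·ΔZ = −(0.785436)(0.908260)(109.4) − (0.785436)(0.418406)(-447.3) + (0.618943)(473.3) = 361.90 m.
Horizontal magnitude = √(ΔE² + ΔN²) = √((-452.04)² + 361.90²) = 579.06 m.

579 m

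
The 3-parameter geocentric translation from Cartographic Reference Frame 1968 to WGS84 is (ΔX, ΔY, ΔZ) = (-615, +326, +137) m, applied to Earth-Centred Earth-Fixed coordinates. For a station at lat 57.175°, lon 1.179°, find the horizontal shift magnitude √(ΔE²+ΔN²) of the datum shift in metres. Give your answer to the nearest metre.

676 m

At φ = 57.175°, λ = 1.179°: sin φ = 0.840330, cos φ = 0.542075, sin λ = 0.020576, cos λ = 0.999788.
ΔE = −sin λ·ΔX + cos λ·ΔY = −(0.020576)·(-615) + (0.999788)·(326) = 338.59 m.
ΔN = −sin φ cos λ·ΔX − sin φ sin λ·ΔY + cos φ·ΔZ = −(0.840330)(0.999788)(-615) − (0.840330)(0.020576)(326) + (0.542075)(137) = 585.32 m.
Horizontal magnitude = √(ΔE² + ΔN²) = √(338.59² + 585.32²) = 676.20 m.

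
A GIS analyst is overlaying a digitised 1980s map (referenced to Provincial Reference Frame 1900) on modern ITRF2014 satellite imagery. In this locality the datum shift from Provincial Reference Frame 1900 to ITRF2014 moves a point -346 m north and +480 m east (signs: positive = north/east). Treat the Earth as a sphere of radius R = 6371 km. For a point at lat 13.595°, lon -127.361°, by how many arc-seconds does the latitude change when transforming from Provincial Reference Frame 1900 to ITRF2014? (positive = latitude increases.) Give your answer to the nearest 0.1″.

Δφ = -11.2″

On a sphere of radius R, 1 rad of latitude = R, so Δφ = ΔN / R = -346.0 / 6371000 = -5.4309e-05 rad = -11.202″.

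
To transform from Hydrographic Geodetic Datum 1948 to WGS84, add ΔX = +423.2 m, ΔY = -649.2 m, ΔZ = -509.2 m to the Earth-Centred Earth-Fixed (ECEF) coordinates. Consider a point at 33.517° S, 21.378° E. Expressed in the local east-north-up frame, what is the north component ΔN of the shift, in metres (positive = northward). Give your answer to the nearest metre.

The local north axis is (−sin φ cos λ, −sin φ sin λ, cos φ), giving ΔN = 217.606 − 130.672 − 424.531 = -337.60 m.

ΔN = -338 m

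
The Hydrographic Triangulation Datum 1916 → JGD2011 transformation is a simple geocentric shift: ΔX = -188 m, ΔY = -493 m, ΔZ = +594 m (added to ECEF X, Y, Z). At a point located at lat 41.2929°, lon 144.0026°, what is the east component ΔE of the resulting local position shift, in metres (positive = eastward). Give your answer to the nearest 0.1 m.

The local east axis at (φ, λ) is (−sin λ, cos λ, 0), so ΔE = −sin(144.0026°)·(-188) + cos(144.0026°)·(-493) = 509.36 m.

ΔE = 509.4 m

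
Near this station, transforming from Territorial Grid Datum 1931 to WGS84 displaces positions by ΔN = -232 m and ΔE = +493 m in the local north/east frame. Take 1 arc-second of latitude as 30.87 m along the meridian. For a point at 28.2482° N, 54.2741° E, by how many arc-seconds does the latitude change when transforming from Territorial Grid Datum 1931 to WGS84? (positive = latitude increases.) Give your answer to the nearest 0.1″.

1″ of latitude = 30.87 m, so Δφ = -232.0 / 30.87 = -7.515″.

Δφ = -7.5″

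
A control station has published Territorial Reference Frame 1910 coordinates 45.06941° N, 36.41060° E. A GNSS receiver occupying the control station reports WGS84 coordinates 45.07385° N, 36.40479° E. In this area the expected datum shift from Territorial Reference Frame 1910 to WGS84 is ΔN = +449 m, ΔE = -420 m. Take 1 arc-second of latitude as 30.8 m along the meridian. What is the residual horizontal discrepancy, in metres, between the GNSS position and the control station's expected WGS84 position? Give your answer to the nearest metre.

Observed coordinate differences: Δφ = +0.00444°, Δλ = -0.00581°.
Converting to metres (1° lat = 110880 m, cos φ = 0.706250): observed ΔN = 492.3 m, observed ΔE = -455.0 m.
Subtracting the expected shift leaves a residual of 492.3 − (449) = 43.3 m north and -455.0 − (-420) = -35.0 m east.
Residual distance = √(43.3² + (-35.0)²) = 55.7 m.

56 m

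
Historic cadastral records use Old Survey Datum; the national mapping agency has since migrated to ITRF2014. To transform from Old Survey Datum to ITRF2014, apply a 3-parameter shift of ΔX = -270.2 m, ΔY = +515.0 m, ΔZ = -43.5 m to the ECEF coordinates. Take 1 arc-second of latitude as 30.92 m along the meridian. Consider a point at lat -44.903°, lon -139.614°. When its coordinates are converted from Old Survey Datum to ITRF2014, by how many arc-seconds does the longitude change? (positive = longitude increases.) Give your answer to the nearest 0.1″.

sin φ = -0.705909, cos φ = 0.708303, sin λ = -0.647934, cos λ = -0.761697.
East component: ΔE = −sin λ·ΔX + cos λ·ΔY = −(-0.647934)(-270.2) + (-0.761697)(515.0) = -567.35 m.
1° of latitude spans 3600 × 30.92 = 111312 m; at latitude φ, 1° of longitude spans that × cos φ = 78842.6 m, so Δλ = -567.35 / 78842.6 × 3600 = -25.905″.

Δλ = -25.9″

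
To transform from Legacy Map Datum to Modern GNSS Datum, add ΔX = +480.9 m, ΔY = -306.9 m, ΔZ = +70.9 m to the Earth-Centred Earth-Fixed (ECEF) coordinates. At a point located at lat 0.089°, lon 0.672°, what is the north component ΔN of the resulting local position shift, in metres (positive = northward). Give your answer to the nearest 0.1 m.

At φ = 0.089°, λ = 0.672°: sin φ = 0.001553, cos φ = 0.999999, sin λ = 0.011728, cos λ = 0.999931.
ΔN = −sin φ cos λ·ΔX − sin φ sin λ·ΔY + cos φ·ΔZ = −(0.001553)(0.999931)(480.9) − (0.001553)(0.011728)(-306.9) + (0.999999)(70.9) = 70.16 m.

ΔN = 70.2 m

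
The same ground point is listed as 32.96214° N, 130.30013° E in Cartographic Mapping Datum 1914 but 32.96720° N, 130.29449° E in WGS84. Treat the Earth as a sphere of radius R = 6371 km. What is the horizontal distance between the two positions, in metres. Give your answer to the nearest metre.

770 m

Δφ = 32.96720° − 32.96214° = +0.00506°; Δλ = 130.29449° − 130.30013° = -0.00564°.
1° along a meridian = πR/180 = 111195 m.
ΔN = Δφ × 111195 = 562.6 m; ΔE = Δλ × 111195 × cos(32.96214°) = -0.00564 × 111195 × 0.839030 = -526.2 m.
Distance = √(ΔE² + ΔN²) = √((-526.2)² + 562.6²) = 770.4 m.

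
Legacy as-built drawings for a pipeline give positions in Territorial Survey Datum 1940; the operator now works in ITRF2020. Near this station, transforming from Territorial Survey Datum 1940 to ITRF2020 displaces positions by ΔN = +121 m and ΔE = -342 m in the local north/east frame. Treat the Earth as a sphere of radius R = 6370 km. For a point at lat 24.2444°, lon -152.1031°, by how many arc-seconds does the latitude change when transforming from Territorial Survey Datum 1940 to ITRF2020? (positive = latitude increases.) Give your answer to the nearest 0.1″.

On a sphere of radius R, 1 rad of latitude = R, so Δφ = ΔN / R = 121.0 / 6370000 = 1.8995e-05 rad = 3.918″.

Δφ = 3.9″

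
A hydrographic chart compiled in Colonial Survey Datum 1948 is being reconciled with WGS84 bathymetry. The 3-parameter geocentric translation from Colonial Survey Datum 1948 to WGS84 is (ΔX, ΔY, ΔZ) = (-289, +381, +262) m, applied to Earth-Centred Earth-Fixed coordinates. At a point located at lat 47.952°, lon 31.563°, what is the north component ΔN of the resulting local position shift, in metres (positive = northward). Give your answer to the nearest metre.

The local north axis is (−sin φ cos λ, −sin φ sin λ, cos φ), giving ΔN = 182.859 − 148.093 + 175.475 = 210.24 m.

ΔN = 210 m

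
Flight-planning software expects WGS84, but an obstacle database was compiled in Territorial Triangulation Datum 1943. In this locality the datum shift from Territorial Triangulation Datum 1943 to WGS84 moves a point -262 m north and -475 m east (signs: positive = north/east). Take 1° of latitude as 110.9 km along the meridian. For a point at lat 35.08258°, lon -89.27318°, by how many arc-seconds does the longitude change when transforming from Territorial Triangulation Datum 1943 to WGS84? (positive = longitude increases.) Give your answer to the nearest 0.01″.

Δλ = -18.84″

At latitude 35.08258°, cos φ = 0.818325.
1° of longitude at this latitude = 110.9 × cos φ = 90.75 km, so Δλ = -475.0 / 90752.2 = -0.0052340° = -18.843″.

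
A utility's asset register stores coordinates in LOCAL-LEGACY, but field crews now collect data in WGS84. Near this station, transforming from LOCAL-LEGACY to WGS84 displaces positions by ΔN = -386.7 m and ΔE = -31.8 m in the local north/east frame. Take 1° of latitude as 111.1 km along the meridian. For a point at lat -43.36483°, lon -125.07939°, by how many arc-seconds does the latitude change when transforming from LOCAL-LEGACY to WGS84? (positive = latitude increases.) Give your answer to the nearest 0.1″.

1° of latitude = 111.1 km, so Δφ = -386.7 / 111100 = -0.0034806° = -12.530″.

Δφ = -12.5″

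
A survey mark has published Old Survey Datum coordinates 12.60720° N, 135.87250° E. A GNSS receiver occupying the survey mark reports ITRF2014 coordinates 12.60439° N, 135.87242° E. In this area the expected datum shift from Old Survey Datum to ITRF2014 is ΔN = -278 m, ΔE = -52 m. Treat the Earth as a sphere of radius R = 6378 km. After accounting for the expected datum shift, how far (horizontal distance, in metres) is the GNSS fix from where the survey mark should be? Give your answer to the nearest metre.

56 m

Observed coordinate differences: Δφ = -0.00281°, Δλ = -0.00008°.
Converting to metres (1° lat = 111317 m, cos φ = 0.975889): observed ΔN = -312.8 m, observed ΔE = -8.7 m.
Subtracting the expected shift leaves a residual of -312.8 − (-278) = -34.8 m north and -8.7 − (-52) = 43.3 m east.
Residual distance = √((-34.8)² + 43.3²) = 55.6 m.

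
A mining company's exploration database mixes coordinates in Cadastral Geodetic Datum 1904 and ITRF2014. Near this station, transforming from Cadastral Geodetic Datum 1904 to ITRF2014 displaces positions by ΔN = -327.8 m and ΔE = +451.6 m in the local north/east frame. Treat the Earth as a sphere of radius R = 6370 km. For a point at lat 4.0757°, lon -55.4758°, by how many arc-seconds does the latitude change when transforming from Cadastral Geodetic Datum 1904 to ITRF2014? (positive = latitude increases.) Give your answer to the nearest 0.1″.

On a sphere of radius R, 1 rad of latitude = R, so Δφ = ΔN / R = -327.8 / 6370000 = -5.1460e-05 rad = -10.614″.

Δφ = -10.6″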